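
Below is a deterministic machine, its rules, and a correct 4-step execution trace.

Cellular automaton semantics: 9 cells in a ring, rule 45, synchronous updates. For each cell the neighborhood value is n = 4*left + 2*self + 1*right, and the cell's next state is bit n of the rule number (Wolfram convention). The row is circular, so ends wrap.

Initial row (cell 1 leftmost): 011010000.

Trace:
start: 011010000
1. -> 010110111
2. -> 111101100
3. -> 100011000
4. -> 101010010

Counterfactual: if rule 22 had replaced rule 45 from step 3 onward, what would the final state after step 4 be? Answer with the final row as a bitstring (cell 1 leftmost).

100000100

(re-executing steps 3..4 under rule 22; state before step 3: 111101100)
3. -> 000000011
4. -> 100000100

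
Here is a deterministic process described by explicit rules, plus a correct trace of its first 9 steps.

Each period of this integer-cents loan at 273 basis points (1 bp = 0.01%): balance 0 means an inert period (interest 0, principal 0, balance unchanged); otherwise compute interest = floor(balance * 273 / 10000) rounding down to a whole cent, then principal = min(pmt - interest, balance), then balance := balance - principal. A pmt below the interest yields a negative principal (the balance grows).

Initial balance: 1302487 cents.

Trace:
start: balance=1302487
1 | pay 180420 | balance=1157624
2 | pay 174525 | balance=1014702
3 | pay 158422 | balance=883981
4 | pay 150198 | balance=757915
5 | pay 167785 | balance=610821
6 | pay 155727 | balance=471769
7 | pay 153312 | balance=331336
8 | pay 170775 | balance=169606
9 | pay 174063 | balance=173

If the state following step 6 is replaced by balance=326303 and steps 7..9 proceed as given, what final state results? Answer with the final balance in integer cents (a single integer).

0

state after step 6 := balance=326303
7 | pay 153312 | balance=181899
8 | pay 170775 | balance=16089
9 | pay 174063 | balance=0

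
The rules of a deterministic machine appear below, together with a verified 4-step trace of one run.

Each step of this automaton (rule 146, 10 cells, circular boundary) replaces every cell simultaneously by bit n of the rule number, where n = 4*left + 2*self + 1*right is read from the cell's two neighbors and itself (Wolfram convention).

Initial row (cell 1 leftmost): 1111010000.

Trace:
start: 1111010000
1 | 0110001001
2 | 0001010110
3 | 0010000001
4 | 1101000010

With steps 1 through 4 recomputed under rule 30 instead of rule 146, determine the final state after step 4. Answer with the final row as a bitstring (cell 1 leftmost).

(re-executing steps 1..4 under rule 30; state before step 1: 1111010000)
1 | 1000011001
2 | 0100110111
3 | 0111100100
4 | 1100011110

1100011110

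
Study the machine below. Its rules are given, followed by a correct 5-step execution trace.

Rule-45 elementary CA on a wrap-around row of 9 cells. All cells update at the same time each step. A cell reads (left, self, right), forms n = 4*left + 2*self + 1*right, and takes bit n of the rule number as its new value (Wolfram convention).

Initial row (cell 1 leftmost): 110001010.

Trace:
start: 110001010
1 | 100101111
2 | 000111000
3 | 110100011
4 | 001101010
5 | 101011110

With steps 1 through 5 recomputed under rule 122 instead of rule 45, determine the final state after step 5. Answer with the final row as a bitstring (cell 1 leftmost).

000110110

(re-executing steps 1..5 under rule 122; state before step 1: 110001010)
1 | 111010101
2 | 001101011
3 | 111110111
4 | 000011100
5 | 000110110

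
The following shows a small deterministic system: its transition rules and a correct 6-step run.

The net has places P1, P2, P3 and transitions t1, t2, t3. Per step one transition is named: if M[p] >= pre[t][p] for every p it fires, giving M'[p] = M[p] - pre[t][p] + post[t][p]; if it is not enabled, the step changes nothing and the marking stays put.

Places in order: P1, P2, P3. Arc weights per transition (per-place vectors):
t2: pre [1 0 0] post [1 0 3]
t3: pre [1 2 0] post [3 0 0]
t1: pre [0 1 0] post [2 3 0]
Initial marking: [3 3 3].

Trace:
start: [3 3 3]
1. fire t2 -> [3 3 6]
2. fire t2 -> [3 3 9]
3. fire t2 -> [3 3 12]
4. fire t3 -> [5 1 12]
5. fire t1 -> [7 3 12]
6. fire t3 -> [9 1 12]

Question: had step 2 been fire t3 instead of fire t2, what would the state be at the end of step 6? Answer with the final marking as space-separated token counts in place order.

9 1 9

(re-executing from step 2 with the substitution; state before step 2: [3 3 6])
2. fire t3 -> [5 1 6]
3. fire t2 -> [5 1 9]
4. fire t3 -> [5 1 9]
5. fire t1 -> [7 3 9]
6. fire t3 -> [9 1 9]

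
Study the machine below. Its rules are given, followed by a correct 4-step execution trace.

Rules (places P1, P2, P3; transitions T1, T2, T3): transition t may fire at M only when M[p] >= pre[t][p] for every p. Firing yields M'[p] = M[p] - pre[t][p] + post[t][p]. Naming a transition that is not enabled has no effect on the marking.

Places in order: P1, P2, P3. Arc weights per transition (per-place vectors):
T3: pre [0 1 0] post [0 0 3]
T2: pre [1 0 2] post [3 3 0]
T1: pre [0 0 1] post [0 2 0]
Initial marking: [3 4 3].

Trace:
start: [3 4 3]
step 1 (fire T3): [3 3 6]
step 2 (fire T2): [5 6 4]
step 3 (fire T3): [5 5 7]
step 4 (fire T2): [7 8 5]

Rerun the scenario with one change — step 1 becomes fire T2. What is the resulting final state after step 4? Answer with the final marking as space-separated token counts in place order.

(re-executing from step 1 with the substitution; state before step 1: [3 4 3])
step 1 (fire T2): [5 7 1]
step 2 (fire T2): [5 7 1]
step 3 (fire T3): [5 6 4]
step 4 (fire T2): [7 9 2]

7 9 2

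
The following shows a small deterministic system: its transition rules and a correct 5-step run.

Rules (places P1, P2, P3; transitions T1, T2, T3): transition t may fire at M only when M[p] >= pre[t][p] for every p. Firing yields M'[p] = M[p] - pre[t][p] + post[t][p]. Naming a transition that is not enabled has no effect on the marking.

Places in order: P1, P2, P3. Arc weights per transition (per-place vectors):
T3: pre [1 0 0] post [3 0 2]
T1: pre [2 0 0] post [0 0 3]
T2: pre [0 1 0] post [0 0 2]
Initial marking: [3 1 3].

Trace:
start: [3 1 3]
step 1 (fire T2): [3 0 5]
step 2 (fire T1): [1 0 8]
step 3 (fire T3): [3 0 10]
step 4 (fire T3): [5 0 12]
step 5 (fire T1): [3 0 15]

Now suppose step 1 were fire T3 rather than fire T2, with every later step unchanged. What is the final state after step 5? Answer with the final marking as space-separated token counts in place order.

5 1 15

(re-executing from step 1 with the substitution; state before step 1: [3 1 3])
step 1 (fire T3): [5 1 5]
step 2 (fire T1): [3 1 8]
step 3 (fire T3): [5 1 10]
step 4 (fire T3): [7 1 12]
step 5 (fire T1): [5 1 15]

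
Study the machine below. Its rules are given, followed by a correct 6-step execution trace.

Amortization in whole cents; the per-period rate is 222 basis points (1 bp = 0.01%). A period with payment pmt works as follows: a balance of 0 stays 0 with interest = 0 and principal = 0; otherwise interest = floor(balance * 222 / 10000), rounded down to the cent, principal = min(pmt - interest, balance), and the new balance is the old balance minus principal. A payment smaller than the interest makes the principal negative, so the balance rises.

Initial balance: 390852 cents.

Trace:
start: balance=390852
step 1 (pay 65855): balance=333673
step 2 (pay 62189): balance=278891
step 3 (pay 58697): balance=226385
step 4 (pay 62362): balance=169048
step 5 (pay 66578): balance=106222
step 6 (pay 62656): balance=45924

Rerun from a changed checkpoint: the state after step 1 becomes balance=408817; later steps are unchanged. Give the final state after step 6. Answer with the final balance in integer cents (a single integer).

state after step 1 := balance=408817
step 2 (pay 62189): balance=355703
step 3 (pay 58697): balance=304902
step 4 (pay 62362): balance=249308
step 5 (pay 66578): balance=188264
step 6 (pay 62656): balance=129787

129787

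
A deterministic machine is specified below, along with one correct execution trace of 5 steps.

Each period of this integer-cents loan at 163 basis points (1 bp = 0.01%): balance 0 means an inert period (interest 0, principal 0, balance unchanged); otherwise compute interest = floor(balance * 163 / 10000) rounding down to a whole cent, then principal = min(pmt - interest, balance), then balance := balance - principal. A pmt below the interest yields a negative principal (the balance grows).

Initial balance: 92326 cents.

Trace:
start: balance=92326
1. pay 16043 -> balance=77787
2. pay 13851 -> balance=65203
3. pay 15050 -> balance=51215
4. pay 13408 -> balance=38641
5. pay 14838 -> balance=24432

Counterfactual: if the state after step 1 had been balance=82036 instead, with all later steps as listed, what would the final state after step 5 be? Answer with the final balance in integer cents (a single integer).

state after step 1 := balance=82036
2. pay 13851 -> balance=69522
3. pay 15050 -> balance=55605
4. pay 13408 -> balance=43103
5. pay 14838 -> balance=28967

28967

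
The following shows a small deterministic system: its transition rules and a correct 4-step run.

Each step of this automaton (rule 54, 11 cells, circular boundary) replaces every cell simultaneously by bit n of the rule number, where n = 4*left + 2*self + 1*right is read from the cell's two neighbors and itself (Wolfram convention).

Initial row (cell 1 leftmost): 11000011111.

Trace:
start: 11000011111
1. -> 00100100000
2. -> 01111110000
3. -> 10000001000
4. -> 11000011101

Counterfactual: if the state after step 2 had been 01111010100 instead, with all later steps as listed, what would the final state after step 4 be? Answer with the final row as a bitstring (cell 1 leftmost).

state after step 2 := 01111010100
3. -> 10000111110
4. -> 11001000001

11001000001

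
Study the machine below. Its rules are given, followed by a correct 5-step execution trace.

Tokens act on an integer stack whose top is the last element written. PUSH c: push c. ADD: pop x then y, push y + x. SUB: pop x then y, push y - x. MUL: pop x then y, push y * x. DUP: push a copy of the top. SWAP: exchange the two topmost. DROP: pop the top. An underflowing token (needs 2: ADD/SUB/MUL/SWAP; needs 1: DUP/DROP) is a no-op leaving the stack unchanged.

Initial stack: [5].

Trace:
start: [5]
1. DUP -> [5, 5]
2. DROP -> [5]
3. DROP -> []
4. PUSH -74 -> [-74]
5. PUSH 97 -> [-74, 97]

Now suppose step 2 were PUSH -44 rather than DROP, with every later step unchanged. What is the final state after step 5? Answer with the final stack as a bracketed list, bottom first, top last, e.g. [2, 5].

[5, 5, -74, 97]

(re-executing from step 2 with the substitution; state before step 2: [5, 5])
2. PUSH -44 -> [5, 5, -44]
3. DROP -> [5, 5]
4. PUSH -74 -> [5, 5, -74]
5. PUSH 97 -> [5, 5, -74, 97]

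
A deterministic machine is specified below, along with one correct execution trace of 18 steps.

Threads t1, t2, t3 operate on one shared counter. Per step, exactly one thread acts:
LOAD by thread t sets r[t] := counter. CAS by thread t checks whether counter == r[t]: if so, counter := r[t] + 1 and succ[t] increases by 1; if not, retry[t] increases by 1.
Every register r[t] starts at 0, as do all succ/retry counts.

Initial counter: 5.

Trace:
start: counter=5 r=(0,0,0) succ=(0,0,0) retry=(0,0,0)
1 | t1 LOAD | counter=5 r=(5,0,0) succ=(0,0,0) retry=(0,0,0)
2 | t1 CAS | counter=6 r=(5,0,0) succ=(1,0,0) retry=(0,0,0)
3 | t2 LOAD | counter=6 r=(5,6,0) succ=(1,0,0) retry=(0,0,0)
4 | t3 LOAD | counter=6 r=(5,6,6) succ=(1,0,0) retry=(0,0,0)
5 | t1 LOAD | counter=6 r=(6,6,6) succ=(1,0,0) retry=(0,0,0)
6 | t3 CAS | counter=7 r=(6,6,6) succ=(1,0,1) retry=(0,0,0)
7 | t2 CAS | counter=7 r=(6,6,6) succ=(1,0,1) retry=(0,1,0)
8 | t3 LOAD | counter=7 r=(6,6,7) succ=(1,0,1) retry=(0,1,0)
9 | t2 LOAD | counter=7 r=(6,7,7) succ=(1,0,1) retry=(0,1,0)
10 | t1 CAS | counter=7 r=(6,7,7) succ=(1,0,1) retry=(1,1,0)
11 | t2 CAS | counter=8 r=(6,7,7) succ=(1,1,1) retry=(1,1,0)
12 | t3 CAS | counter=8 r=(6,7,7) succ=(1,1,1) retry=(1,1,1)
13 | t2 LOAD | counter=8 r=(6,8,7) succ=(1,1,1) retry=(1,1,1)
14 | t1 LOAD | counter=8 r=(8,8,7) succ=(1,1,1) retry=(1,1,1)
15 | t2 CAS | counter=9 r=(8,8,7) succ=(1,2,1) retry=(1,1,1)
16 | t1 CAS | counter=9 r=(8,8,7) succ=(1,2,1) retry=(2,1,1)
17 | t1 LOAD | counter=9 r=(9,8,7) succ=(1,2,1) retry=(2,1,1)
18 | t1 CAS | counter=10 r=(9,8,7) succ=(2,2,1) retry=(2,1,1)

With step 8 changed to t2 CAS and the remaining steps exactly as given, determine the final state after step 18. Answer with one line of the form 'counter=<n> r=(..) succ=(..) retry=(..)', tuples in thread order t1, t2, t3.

(re-executing from step 8 with the substitution; state before step 8: counter=7 r=(6,6,6) succ=(1,0,1) retry=(0,1,0))
8 | t2 CAS | counter=7 r=(6,6,6) succ=(1,0,1) retry=(0,2,0)
9 | t2 LOAD | counter=7 r=(6,7,6) succ=(1,0,1) retry=(0,2,0)
10 | t1 CAS | counter=7 r=(6,7,6) succ=(1,0,1) retry=(1,2,0)
11 | t2 CAS | counter=8 r=(6,7,6) succ=(1,1,1) retry=(1,2,0)
12 | t3 CAS | counter=8 r=(6,7,6) succ=(1,1,1) retry=(1,2,1)
13 | t2 LOAD | counter=8 r=(6,8,6) succ=(1,1,1) retry=(1,2,1)
14 | t1 LOAD | counter=8 r=(8,8,6) succ=(1,1,1) retry=(1,2,1)
15 | t2 CAS | counter=9 r=(8,8,6) succ=(1,2,1) retry=(1,2,1)
16 | t1 CAS | counter=9 r=(8,8,6) succ=(1,2,1) retry=(2,2,1)
17 | t1 LOAD | counter=9 r=(9,8,6) succ=(1,2,1) retry=(2,2,1)
18 | t1 CAS | counter=10 r=(9,8,6) succ=(2,2,1) retry=(2,2,1)

counter=10 r=(9,8,6) succ=(2,2,1) retry=(2,2,1)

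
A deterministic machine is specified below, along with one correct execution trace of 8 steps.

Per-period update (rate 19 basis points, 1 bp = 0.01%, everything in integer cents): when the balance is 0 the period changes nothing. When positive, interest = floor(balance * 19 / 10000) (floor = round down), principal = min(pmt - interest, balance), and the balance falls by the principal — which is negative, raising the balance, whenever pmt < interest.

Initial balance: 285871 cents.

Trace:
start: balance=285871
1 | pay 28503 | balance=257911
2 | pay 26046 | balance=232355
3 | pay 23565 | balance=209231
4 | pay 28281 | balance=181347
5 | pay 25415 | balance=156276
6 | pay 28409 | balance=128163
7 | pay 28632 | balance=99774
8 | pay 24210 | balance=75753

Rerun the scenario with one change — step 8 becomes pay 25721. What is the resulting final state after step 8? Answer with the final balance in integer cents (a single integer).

74242

(re-executing from step 8 with the substitution; state before step 8: balance=99774)
8 | pay 25721 | balance=74242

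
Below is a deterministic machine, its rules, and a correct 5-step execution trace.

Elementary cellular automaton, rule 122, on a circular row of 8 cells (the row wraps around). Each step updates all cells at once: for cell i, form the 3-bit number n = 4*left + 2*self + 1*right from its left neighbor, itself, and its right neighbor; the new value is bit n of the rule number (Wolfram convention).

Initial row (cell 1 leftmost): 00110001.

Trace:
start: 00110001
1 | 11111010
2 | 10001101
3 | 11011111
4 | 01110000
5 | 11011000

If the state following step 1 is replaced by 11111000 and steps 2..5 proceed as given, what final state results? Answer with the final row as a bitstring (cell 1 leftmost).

11011000

state after step 1 := 11111000
2 | 10001101
3 | 11011111
4 | 01110000
5 | 11011000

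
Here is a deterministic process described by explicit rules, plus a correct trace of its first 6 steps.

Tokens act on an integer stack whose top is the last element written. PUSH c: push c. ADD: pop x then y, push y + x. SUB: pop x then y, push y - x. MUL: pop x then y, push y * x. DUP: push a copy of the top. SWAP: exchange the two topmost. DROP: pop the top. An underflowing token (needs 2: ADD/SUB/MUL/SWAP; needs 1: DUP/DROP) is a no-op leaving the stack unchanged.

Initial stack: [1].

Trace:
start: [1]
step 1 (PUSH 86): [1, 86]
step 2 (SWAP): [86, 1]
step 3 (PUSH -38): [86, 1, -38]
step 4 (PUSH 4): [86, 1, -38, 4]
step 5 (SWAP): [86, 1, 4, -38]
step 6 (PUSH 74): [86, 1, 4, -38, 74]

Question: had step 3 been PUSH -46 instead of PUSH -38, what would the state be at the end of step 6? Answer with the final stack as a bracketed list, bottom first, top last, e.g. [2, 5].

(re-executing from step 3 with the substitution; state before step 3: [86, 1])
step 3 (PUSH -46): [86, 1, -46]
step 4 (PUSH 4): [86, 1, -46, 4]
step 5 (SWAP): [86, 1, 4, -46]
step 6 (PUSH 74): [86, 1, 4, -46, 74]

[86, 1, 4, -46, 74]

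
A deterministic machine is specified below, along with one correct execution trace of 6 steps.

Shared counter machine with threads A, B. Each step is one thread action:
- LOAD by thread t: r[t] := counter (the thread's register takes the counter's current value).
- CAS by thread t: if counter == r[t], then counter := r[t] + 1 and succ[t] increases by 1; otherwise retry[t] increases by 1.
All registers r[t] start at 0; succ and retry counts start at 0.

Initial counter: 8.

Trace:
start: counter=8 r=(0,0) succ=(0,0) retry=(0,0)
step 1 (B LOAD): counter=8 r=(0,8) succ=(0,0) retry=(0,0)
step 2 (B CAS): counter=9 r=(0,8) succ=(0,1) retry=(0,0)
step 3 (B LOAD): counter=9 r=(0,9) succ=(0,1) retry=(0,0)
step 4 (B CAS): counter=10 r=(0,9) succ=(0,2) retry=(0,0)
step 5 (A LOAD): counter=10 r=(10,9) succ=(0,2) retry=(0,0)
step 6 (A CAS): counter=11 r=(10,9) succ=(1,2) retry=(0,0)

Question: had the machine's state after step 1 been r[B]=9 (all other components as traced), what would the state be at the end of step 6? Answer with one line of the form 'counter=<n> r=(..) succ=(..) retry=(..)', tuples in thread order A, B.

state after step 1 := counter=8 r=(0,9) succ=(0,0) retry=(0,0)
step 2 (B CAS): counter=8 r=(0,9) succ=(0,0) retry=(0,1)
step 3 (B LOAD): counter=8 r=(0,8) succ=(0,0) retry=(0,1)
step 4 (B CAS): counter=9 r=(0,8) succ=(0,1) retry=(0,1)
step 5 (A LOAD): counter=9 r=(9,8) succ=(0,1) retry=(0,1)
step 6 (A CAS): counter=10 r=(9,8) succ=(1,1) retry=(0,1)

counter=10 r=(9,8) succ=(1,1) retry=(0,1)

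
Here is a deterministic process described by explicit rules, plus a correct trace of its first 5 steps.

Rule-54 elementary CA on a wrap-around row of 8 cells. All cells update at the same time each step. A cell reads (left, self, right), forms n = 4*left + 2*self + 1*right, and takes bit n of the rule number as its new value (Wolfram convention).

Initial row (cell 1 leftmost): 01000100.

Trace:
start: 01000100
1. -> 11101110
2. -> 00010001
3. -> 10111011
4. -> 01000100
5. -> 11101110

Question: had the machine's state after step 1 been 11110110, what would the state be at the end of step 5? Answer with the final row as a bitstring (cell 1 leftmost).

state after step 1 := 11110110
2. -> 00001001
3. -> 10011111
4. -> 01100000
5. -> 10010000

10010000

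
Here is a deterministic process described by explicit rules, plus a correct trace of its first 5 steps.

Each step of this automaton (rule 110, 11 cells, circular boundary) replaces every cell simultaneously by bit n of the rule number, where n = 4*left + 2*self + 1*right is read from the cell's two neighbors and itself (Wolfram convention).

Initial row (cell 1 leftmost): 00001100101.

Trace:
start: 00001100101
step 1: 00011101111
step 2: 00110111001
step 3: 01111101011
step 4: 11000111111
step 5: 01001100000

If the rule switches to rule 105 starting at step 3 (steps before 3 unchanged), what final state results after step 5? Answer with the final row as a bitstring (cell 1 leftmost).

11000110010

(re-executing steps 3..5 under rule 105; state before step 3: 00110111001)
step 3: 00111101000
step 4: 10100110011
step 5: 11000110010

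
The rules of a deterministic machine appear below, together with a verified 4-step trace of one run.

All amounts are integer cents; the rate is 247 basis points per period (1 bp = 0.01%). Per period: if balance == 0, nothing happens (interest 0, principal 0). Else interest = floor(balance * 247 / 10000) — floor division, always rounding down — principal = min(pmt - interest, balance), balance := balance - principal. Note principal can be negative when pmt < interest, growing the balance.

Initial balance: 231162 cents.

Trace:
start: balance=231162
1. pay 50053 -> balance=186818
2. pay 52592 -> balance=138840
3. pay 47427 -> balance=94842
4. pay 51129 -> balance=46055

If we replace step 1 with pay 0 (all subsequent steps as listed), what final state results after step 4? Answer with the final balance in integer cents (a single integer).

(re-executing from step 1 with the substitution; state before step 1: balance=231162)
1. pay 0 -> balance=236871
2. pay 52592 -> balance=190129
3. pay 47427 -> balance=147398
4. pay 51129 -> balance=99909

99909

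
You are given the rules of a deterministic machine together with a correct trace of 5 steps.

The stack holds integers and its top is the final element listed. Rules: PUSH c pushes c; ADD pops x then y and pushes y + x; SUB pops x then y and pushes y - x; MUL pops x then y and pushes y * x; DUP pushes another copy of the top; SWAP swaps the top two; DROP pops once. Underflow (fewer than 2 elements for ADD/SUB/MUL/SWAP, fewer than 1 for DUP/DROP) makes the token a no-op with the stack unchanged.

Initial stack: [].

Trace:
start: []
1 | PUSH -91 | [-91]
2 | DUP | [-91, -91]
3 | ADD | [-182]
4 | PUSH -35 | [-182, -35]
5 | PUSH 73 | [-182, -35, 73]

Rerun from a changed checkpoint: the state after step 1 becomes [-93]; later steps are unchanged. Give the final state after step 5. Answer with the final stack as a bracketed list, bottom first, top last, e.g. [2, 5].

[-186, -35, 73]

state after step 1 := [-93]
2 | DUP | [-93, -93]
3 | ADD | [-186]
4 | PUSH -35 | [-186, -35]
5 | PUSH 73 | [-186, -35, 73]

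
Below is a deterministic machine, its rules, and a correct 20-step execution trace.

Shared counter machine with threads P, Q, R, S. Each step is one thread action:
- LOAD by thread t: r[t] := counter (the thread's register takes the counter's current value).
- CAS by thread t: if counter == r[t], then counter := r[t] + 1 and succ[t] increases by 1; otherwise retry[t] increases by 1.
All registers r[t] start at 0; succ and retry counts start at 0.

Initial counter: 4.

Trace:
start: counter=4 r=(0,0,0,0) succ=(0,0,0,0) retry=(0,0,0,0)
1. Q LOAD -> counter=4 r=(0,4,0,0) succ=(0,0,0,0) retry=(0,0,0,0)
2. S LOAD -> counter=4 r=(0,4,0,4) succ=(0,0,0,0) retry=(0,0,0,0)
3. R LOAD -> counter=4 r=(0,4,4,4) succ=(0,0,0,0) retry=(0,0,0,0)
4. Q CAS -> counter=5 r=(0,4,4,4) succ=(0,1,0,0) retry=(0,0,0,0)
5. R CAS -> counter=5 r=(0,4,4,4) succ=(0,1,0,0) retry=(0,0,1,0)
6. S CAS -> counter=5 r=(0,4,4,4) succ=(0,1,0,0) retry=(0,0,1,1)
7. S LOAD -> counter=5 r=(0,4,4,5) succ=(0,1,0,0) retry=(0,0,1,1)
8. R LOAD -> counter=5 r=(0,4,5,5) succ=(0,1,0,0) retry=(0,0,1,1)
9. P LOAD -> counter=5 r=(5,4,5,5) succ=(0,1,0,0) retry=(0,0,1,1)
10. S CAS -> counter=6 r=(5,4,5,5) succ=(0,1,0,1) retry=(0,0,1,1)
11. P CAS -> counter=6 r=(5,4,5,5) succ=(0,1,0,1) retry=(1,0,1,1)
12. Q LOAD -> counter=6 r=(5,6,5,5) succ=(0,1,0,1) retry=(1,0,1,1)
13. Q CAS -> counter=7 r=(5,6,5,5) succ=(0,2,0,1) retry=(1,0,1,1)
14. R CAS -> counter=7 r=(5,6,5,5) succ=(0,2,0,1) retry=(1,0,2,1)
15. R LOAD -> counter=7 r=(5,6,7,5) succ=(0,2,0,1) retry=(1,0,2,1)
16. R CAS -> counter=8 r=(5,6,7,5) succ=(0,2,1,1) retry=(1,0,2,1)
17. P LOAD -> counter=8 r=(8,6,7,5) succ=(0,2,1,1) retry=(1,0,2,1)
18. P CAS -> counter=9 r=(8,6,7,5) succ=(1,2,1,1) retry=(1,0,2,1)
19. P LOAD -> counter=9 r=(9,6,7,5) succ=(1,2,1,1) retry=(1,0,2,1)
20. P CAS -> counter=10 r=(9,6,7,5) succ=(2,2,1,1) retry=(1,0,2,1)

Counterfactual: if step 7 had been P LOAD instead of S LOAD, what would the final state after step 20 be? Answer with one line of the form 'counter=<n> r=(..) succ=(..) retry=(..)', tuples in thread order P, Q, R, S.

(re-executing from step 7 with the substitution; state before step 7: counter=5 r=(0,4,4,4) succ=(0,1,0,0) retry=(0,0,1,1))
7. P LOAD -> counter=5 r=(5,4,4,4) succ=(0,1,0,0) retry=(0,0,1,1)
8. R LOAD -> counter=5 r=(5,4,5,4) succ=(0,1,0,0) retry=(0,0,1,1)
9. P LOAD -> counter=5 r=(5,4,5,4) succ=(0,1,0,0) retry=(0,0,1,1)
10. S CAS -> counter=5 r=(5,4,5,4) succ=(0,1,0,0) retry=(0,0,1,2)
11. P CAS -> counter=6 r=(5,4,5,4) succ=(1,1,0,0) retry=(0,0,1,2)
12. Q LOAD -> counter=6 r=(5,6,5,4) succ=(1,1,0,0) retry=(0,0,1,2)
13. Q CAS -> counter=7 r=(5,6,5,4) succ=(1,2,0,0) retry=(0,0,1,2)
14. R CAS -> counter=7 r=(5,6,5,4) succ=(1,2,0,0) retry=(0,0,2,2)
15. R LOAD -> counter=7 r=(5,6,7,4) succ=(1,2,0,0) retry=(0,0,2,2)
16. R CAS -> counter=8 r=(5,6,7,4) succ=(1,2,1,0) retry=(0,0,2,2)
17. P LOAD -> counter=8 r=(8,6,7,4) succ=(1,2,1,0) retry=(0,0,2,2)
18. P CAS -> counter=9 r=(8,6,7,4) succ=(2,2,1,0) retry=(0,0,2,2)
19. P LOAD -> counter=9 r=(9,6,7,4) succ=(2,2,1,0) retry=(0,0,2,2)
20. P CAS -> counter=10 r=(9,6,7,4) succ=(3,2,1,0) retry=(0,0,2,2)

counter=10 r=(9,6,7,4) succ=(3,2,1,0) retry=(0,0,2,2)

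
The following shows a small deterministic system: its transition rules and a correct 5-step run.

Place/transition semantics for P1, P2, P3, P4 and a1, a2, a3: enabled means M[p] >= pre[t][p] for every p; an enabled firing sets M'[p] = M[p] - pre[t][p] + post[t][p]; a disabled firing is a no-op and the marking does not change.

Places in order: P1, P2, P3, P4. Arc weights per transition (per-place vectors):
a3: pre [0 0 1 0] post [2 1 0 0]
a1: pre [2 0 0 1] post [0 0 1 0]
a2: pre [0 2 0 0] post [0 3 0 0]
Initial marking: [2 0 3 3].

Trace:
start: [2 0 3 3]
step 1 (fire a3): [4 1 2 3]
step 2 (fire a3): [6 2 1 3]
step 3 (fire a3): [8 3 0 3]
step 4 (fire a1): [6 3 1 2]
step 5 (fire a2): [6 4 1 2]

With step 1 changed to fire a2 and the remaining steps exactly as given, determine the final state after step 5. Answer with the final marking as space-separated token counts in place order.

4 3 2 2

(re-executing from step 1 with the substitution; state before step 1: [2 0 3 3])
step 1 (fire a2): [2 0 3 3]
step 2 (fire a3): [4 1 2 3]
step 3 (fire a3): [6 2 1 3]
step 4 (fire a1): [4 2 2 2]
step 5 (fire a2): [4 3 2 2]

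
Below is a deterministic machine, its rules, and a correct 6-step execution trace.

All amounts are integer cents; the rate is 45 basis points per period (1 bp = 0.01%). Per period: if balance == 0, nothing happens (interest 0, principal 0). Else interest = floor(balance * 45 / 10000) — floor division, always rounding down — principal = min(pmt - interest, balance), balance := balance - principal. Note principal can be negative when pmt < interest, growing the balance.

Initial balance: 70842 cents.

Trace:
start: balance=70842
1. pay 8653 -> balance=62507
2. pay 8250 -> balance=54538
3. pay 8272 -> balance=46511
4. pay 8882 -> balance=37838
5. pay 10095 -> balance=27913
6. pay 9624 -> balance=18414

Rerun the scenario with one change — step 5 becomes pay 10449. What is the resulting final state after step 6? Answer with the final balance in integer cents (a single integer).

18059

(re-executing from step 5 with the substitution; state before step 5: balance=37838)
5. pay 10449 -> balance=27559
6. pay 9624 -> balance=18059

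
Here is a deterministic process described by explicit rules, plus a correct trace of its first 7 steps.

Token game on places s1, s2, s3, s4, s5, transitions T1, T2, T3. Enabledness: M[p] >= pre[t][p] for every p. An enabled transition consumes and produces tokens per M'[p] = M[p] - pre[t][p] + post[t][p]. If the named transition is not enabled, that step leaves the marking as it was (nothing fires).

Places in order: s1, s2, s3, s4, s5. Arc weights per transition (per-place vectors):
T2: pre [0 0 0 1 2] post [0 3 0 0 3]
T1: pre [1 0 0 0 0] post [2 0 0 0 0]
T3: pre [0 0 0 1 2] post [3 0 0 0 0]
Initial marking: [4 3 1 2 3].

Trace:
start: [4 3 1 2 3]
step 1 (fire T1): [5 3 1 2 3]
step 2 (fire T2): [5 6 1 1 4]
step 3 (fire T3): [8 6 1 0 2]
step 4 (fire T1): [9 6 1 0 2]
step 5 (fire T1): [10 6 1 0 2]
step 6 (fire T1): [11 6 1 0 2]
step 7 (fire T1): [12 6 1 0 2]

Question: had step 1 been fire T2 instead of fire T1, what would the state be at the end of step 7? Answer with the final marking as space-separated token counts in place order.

(re-executing from step 1 with the substitution; state before step 1: [4 3 1 2 3])
step 1 (fire T2): [4 6 1 1 4]
step 2 (fire T2): [4 9 1 0 5]
step 3 (fire T3): [4 9 1 0 5]
step 4 (fire T1): [5 9 1 0 5]
step 5 (fire T1): [6 9 1 0 5]
step 6 (fire T1): [7 9 1 0 5]
step 7 (fire T1): [8 9 1 0 5]

8 9 1 0 5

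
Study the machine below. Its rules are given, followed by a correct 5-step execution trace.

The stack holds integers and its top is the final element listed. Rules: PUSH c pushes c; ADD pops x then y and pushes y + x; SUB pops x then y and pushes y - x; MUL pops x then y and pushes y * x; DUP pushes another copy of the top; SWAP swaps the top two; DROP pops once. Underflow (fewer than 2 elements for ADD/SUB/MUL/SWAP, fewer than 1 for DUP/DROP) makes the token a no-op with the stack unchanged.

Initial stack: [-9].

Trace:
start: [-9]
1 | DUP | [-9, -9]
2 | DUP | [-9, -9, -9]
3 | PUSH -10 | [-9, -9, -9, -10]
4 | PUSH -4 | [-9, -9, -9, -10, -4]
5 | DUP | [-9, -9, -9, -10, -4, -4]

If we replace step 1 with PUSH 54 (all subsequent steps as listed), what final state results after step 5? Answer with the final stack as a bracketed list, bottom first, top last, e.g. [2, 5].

(re-executing from step 1 with the substitution; state before step 1: [-9])
1 | PUSH 54 | [-9, 54]
2 | DUP | [-9, 54, 54]
3 | PUSH -10 | [-9, 54, 54, -10]
4 | PUSH -4 | [-9, 54, 54, -10, -4]
5 | DUP | [-9, 54, 54, -10, -4, -4]

[-9, 54, 54, -10, -4, -4]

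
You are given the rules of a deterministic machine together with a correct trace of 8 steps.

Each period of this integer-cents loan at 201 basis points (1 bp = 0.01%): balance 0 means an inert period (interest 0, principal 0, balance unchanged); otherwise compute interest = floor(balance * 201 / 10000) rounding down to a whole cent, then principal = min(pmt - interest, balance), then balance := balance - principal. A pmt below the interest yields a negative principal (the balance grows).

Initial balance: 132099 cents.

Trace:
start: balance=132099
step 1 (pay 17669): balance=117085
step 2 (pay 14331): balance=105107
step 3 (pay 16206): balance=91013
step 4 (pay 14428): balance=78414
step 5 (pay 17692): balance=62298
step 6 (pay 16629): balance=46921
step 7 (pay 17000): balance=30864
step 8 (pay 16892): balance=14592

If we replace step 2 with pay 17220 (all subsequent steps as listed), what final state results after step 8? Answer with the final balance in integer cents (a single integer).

11336

(re-executing from step 2 with the substitution; state before step 2: balance=117085)
step 2 (pay 17220): balance=102218
step 3 (pay 16206): balance=88066
step 4 (pay 14428): balance=75408
step 5 (pay 17692): balance=59231
step 6 (pay 16629): balance=43792
step 7 (pay 17000): balance=27672
step 8 (pay 16892): balance=11336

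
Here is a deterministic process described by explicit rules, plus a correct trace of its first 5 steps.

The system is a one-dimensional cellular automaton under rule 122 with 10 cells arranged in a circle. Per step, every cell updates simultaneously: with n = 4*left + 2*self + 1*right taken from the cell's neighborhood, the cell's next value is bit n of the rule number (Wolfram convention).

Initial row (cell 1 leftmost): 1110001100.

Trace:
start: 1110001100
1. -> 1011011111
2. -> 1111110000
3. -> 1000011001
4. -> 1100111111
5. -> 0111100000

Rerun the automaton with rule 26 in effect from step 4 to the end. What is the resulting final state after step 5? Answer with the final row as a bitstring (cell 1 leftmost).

0011100100

(re-executing steps 4..5 under rule 26; state before step 4: 1000011001)
4. -> 0100110111
5. -> 0011100100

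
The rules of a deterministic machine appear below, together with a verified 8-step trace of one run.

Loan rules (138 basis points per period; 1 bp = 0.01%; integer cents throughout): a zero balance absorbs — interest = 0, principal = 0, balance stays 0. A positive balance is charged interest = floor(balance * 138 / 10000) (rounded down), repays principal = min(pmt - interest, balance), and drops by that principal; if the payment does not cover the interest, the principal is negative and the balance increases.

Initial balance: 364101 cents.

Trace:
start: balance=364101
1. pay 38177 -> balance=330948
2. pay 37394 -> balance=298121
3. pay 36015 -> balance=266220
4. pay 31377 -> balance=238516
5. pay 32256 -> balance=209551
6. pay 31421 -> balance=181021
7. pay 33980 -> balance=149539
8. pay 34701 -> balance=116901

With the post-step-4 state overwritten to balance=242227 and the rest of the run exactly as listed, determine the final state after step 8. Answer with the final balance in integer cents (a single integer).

state after step 4 := balance=242227
5. pay 32256 -> balance=213313
6. pay 31421 -> balance=184835
7. pay 33980 -> balance=153405
8. pay 34701 -> balance=120820

120820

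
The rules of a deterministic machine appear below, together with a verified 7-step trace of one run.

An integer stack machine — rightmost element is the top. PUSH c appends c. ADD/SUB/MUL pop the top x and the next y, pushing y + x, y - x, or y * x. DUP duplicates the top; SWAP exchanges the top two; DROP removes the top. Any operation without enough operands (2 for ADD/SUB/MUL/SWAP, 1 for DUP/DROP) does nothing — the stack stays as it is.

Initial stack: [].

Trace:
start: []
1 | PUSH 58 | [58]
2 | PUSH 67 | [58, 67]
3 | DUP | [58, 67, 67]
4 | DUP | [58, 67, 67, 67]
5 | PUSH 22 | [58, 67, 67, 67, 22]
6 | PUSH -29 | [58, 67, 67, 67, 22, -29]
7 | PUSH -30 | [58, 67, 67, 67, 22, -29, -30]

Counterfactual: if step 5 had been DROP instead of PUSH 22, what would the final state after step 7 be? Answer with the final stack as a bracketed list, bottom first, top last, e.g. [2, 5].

(re-executing from step 5 with the substitution; state before step 5: [58, 67, 67, 67])
5 | DROP | [58, 67, 67]
6 | PUSH -29 | [58, 67, 67, -29]
7 | PUSH -30 | [58, 67, 67, -29, -30]

[58, 67, 67, -29, -30]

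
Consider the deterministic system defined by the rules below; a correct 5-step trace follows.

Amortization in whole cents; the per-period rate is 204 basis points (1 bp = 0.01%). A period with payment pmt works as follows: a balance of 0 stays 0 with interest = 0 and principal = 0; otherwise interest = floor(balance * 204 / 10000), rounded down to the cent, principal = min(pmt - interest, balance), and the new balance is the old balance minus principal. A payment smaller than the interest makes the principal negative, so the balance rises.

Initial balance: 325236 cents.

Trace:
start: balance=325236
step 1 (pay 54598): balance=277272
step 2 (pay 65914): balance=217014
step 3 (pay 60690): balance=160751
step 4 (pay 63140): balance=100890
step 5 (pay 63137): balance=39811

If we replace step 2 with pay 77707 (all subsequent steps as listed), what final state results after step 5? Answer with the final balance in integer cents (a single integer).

27280

(re-executing from step 2 with the substitution; state before step 2: balance=277272)
step 2 (pay 77707): balance=205221
step 3 (pay 60690): balance=148717
step 4 (pay 63140): balance=88610
step 5 (pay 63137): balance=27280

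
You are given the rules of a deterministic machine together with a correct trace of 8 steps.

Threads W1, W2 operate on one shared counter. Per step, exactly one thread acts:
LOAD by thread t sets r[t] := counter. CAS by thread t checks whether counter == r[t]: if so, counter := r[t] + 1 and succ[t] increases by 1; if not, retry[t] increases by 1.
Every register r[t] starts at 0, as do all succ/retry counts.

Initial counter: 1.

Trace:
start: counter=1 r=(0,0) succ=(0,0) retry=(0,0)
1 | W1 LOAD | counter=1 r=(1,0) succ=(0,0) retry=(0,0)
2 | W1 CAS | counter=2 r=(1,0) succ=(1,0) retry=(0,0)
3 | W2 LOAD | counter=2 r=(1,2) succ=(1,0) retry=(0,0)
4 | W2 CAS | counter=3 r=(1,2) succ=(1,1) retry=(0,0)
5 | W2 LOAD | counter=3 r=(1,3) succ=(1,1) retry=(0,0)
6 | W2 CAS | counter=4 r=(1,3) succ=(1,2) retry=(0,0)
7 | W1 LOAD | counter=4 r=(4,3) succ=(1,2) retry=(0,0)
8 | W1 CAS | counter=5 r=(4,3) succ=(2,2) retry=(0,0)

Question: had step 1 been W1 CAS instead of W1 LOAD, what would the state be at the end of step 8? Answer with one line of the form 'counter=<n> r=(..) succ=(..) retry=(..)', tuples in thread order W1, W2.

(re-executing from step 1 with the substitution; state before step 1: counter=1 r=(0,0) succ=(0,0) retry=(0,0))
1 | W1 CAS | counter=1 r=(0,0) succ=(0,0) retry=(1,0)
2 | W1 CAS | counter=1 r=(0,0) succ=(0,0) retry=(2,0)
3 | W2 LOAD | counter=1 r=(0,1) succ=(0,0) retry=(2,0)
4 | W2 CAS | counter=2 r=(0,1) succ=(0,1) retry=(2,0)
5 | W2 LOAD | counter=2 r=(0,2) succ=(0,1) retry=(2,0)
6 | W2 CAS | counter=3 r=(0,2) succ=(0,2) retry=(2,0)
7 | W1 LOAD | counter=3 r=(3,2) succ=(0,2) retry=(2,0)
8 | W1 CAS | counter=4 r=(3,2) succ=(1,2) retry=(2,0)

counter=4 r=(3,2) succ=(1,2) retry=(2,0)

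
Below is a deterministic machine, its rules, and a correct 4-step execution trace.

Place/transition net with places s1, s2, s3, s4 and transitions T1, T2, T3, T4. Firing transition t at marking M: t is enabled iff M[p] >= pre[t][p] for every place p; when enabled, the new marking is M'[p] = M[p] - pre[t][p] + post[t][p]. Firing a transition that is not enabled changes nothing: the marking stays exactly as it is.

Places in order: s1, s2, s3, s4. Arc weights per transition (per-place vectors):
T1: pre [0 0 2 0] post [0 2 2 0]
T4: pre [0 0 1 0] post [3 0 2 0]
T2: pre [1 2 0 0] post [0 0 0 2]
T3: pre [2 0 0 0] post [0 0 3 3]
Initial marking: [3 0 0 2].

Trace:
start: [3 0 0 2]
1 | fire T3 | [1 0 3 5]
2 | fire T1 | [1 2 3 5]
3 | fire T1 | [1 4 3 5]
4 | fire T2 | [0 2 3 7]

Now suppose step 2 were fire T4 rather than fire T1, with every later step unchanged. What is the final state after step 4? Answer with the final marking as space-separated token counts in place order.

3 0 4 7

(re-executing from step 2 with the substitution; state before step 2: [1 0 3 5])
2 | fire T4 | [4 0 4 5]
3 | fire T1 | [4 2 4 5]
4 | fire T2 | [3 0 4 7]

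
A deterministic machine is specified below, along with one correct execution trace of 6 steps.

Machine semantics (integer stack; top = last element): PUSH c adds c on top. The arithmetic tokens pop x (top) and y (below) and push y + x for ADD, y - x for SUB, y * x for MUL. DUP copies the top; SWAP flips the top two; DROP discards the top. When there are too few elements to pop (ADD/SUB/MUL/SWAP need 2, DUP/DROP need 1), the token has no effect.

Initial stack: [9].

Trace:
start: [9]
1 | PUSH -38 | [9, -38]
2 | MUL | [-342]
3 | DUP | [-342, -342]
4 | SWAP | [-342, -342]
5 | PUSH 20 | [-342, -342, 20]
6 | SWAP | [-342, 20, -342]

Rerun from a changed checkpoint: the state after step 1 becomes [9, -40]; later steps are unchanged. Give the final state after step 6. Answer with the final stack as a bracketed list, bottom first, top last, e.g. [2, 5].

state after step 1 := [9, -40]
2 | MUL | [-360]
3 | DUP | [-360, -360]
4 | SWAP | [-360, -360]
5 | PUSH 20 | [-360, -360, 20]
6 | SWAP | [-360, 20, -360]

[-360, 20, -360]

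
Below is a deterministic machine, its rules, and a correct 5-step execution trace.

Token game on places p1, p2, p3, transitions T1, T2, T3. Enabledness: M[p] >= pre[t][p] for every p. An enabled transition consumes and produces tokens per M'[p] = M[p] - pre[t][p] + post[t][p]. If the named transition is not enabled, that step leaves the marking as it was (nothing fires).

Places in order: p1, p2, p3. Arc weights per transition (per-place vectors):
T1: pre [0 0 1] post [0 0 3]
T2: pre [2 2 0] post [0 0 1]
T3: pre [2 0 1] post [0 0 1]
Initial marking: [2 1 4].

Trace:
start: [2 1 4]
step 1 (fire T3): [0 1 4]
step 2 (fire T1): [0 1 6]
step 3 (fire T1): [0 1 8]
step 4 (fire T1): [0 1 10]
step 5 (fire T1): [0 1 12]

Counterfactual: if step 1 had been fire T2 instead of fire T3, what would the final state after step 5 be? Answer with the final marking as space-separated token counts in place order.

(re-executing from step 1 with the substitution; state before step 1: [2 1 4])
step 1 (fire T2): [2 1 4]
step 2 (fire T1): [2 1 6]
step 3 (fire T1): [2 1 8]
step 4 (fire T1): [2 1 10]
step 5 (fire T1): [2 1 12]

2 1 12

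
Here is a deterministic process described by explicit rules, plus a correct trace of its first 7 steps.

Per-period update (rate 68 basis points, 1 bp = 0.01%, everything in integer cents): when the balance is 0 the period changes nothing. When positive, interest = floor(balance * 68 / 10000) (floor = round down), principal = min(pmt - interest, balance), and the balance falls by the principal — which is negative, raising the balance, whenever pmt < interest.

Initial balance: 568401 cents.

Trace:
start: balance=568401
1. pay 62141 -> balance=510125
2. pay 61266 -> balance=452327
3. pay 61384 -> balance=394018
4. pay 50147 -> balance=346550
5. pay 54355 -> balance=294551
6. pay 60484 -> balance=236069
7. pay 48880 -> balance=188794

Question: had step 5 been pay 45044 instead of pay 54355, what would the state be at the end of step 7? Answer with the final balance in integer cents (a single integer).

(re-executing from step 5 with the substitution; state before step 5: balance=346550)
5. pay 45044 -> balance=303862
6. pay 60484 -> balance=245444
7. pay 48880 -> balance=198233

198233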